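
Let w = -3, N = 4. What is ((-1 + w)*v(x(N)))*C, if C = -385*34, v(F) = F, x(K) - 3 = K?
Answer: 366520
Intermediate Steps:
x(K) = 3 + K
C = -13090
((-1 + w)*v(x(N)))*C = ((-1 - 3)*(3 + 4))*(-13090) = -4*7*(-13090) = -28*(-13090) = 366520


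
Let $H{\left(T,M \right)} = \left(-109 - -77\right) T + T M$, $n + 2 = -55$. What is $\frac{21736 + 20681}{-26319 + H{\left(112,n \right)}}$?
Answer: $- \frac{42417}{36287} \approx -1.1689$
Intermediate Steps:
$n = -57$ ($n = -2 - 55 = -57$)
$H{\left(T,M \right)} = - 32 T + M T$ ($H{\left(T,M \right)} = \left(-109 + 77\right) T + M T = - 32 T + M T$)
$\frac{21736 + 20681}{-26319 + H{\left(112,n \right)}} = \frac{21736 + 20681}{-26319 + 112 \left(-32 - 57\right)} = \frac{42417}{-26319 + 112 \left(-89\right)} = \frac{42417}{-26319 - 9968} = \frac{42417}{-36287} = 42417 \left(- \frac{1}{36287}\right) = - \frac{42417}{36287}$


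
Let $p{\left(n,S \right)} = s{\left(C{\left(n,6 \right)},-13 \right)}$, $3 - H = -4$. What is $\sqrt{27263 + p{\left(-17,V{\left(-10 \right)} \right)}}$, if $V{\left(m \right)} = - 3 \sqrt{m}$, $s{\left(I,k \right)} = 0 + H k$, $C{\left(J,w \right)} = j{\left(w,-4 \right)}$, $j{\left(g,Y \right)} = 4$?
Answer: $2 \sqrt{6793} \approx 164.84$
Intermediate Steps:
$H = 7$ ($H = 3 - -4 = 3 + 4 = 7$)
$C{\left(J,w \right)} = 4$
$s{\left(I,k \right)} = 7 k$ ($s{\left(I,k \right)} = 0 + 7 k = 7 k$)
$p{\left(n,S \right)} = -91$ ($p{\left(n,S \right)} = 7 \left(-13\right) = -91$)
$\sqrt{27263 + p{\left(-17,V{\left(-10 \right)} \right)}} = \sqrt{27263 - 91} = \sqrt{27172} = 2 \sqrt{6793}$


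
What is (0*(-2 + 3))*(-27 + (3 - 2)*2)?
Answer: 0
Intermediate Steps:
(0*(-2 + 3))*(-27 + (3 - 2)*2) = (0*1)*(-27 + 1*2) = 0*(-27 + 2) = 0*(-25) = 0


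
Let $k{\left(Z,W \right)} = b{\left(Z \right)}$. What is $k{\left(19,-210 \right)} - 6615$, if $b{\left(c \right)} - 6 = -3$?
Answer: $-6612$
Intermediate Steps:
$b{\left(c \right)} = 3$ ($b{\left(c \right)} = 6 - 3 = 3$)
$k{\left(Z,W \right)} = 3$
$k{\left(19,-210 \right)} - 6615 = 3 - 6615 = -6612$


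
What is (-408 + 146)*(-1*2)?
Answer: 524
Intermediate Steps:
(-408 + 146)*(-1*2) = -262*(-2) = 524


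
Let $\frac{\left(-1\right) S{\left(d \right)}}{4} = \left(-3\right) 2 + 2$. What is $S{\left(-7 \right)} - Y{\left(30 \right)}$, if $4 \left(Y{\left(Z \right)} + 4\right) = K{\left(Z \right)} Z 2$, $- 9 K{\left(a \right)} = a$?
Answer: $70$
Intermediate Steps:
$K{\left(a \right)} = - \frac{a}{9}$
$S{\left(d \right)} = 16$ ($S{\left(d \right)} = - 4 \left(\left(-3\right) 2 + 2\right) = - 4 \left(-6 + 2\right) = \left(-4\right) \left(-4\right) = 16$)
$Y{\left(Z \right)} = -4 - \frac{Z^{2}}{18}$ ($Y{\left(Z \right)} = -4 + \frac{- \frac{Z}{9} Z 2}{4} = -4 + \frac{- \frac{Z^{2}}{9} \cdot 2}{4} = -4 + \frac{\left(- \frac{2}{9}\right) Z^{2}}{4} = -4 - \frac{Z^{2}}{18}$)
$S{\left(-7 \right)} - Y{\left(30 \right)} = 16 - \left(-4 - \frac{30^{2}}{18}\right) = 16 - \left(-4 - 50\right) = 16 - -54 = 16 + 54 = 70$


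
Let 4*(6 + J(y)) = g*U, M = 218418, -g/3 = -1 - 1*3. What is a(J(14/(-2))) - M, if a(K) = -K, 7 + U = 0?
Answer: -218391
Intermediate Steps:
g = 12 (g = -3*(-1 - 1*3) = -3*(-1 - 3) = -3*(-4) = 12)
U = -7 (U = -7 + 0 = -7)
J(y) = -27 (J(y) = -6 + (12*(-7))/4 = -6 + (¼)*(-84) = -6 - 21 = -27)
a(J(14/(-2))) - M = -1*(-27) - 1*218418 = 27 - 218418 = -218391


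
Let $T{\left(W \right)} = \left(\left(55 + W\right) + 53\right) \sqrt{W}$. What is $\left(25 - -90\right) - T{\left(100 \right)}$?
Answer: $-1965$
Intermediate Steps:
$T{\left(W \right)} = \sqrt{W} \left(108 + W\right)$ ($T{\left(W \right)} = \left(108 + W\right) \sqrt{W} = \sqrt{W} \left(108 + W\right)$)
$\left(25 - -90\right) - T{\left(100 \right)} = \left(25 - -90\right) - \sqrt{100} \left(108 + 100\right) = \left(25 + 90\right) - 10 \cdot 208 = 115 - 2080 = -1965$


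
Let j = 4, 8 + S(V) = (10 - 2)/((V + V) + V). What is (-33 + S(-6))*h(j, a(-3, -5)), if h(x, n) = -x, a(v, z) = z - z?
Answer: 1492/9 ≈ 165.78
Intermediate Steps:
a(v, z) = 0
S(V) = -8 + 8/(3*V) (S(V) = -8 + (10 - 2)/((V + V) + V) = -8 + 8/(2*V + V) = -8 + 8/((3*V)) = -8 + 8*(1/(3*V)) = -8 + 8/(3*V))
(-33 + S(-6))*h(j, a(-3, -5)) = (-33 + (-8 + (8/3)/(-6)))*(-1*4) = (-33 + (-8 + (8/3)*(-⅙)))*(-4) = (-33 + (-8 - 4/9))*(-4) = (-33 - 76/9)*(-4) = -373/9*(-4) = 1492/9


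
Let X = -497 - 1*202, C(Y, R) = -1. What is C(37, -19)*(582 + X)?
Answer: 117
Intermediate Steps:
X = -699 (X = -497 - 202 = -699)
C(37, -19)*(582 + X) = -(582 - 699) = -1*(-117) = 117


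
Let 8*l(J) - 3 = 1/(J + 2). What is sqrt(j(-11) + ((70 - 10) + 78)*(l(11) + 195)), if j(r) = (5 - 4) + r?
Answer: sqrt(4555070)/13 ≈ 164.17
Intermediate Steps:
j(r) = 1 + r
l(J) = 3/8 + 1/(8*(2 + J)) (l(J) = 3/8 + 1/(8*(J + 2)) = 3/8 + 1/(8*(2 + J)))
sqrt(j(-11) + ((70 - 10) + 78)*(l(11) + 195)) = sqrt((1 - 11) + ((70 - 10) + 78)*((7 + 3*11)/(8*(2 + 11)) + 195)) = sqrt(-10 + (60 + 78)*((1/8)*(7 + 33)/13 + 195)) = sqrt(-10 + 138*((1/8)*(1/13)*40 + 195)) = sqrt(-10 + 138*(5/13 + 195)) = sqrt(-10 + 138*(2540/13)) = sqrt(-10 + 350520/13) = sqrt(350390/13) = sqrt(4555070)/13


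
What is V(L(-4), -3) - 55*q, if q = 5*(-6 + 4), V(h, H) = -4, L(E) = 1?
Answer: 546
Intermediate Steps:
q = -10 (q = 5*(-2) = -10)
V(L(-4), -3) - 55*q = -4 - 55*(-10) = -4 + 550 = 546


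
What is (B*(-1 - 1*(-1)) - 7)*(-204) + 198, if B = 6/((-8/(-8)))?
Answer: 1626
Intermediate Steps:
B = 6 (B = 6/((-8*(-⅛))) = 6/1 = 6*1 = 6)
(B*(-1 - 1*(-1)) - 7)*(-204) + 198 = (6*(-1 - 1*(-1)) - 7)*(-204) + 198 = (6*(-1 + 1) - 7)*(-204) + 198 = (6*0 - 7)*(-204) + 198 = (0 - 7)*(-204) + 198 = -7*(-204) + 198 = 1428 + 198 = 1626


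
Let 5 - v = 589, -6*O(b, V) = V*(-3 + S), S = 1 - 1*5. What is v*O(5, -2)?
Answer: 4088/3 ≈ 1362.7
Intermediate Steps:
S = -4 (S = 1 - 5 = -4)
O(b, V) = 7*V/6 (O(b, V) = -V*(-3 - 4)/6 = -V*(-7)/6 = -(-7)*V/6 = 7*V/6)
v = -584 (v = 5 - 1*589 = 5 - 589 = -584)
v*O(5, -2) = -2044*(-2)/3 = -584*(-7/3) = 4088/3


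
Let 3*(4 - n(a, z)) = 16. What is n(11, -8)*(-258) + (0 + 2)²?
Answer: 348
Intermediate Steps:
n(a, z) = -4/3 (n(a, z) = 4 - ⅓*16 = 4 - 16/3 = -4/3)
n(11, -8)*(-258) + (0 + 2)² = -4/3*(-258) + (0 + 2)² = 344 + 2² = 344 + 4 = 348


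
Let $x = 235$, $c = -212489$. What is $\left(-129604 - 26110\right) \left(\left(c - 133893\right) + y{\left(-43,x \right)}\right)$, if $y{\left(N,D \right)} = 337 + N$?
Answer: $53890746832$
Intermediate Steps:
$\left(-129604 - 26110\right) \left(\left(c - 133893\right) + y{\left(-43,x \right)}\right) = \left(-129604 - 26110\right) \left(\left(-212489 - 133893\right) + \left(337 - 43\right)\right) = - 155714 \left(\left(-212489 - 133893\right) + 294\right) = - 155714 \left(-346382 + 294\right) = \left(-155714\right) \left(-346088\right) = 53890746832$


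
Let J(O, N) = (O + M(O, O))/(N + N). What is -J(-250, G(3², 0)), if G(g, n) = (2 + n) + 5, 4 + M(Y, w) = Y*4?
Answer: 627/7 ≈ 89.571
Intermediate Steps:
M(Y, w) = -4 + 4*Y (M(Y, w) = -4 + Y*4 = -4 + 4*Y)
G(g, n) = 7 + n
J(O, N) = (-4 + 5*O)/(2*N) (J(O, N) = (O + (-4 + 4*O))/(N + N) = (-4 + 5*O)/((2*N)) = (-4 + 5*O)*(1/(2*N)) = (-4 + 5*O)/(2*N))
-J(-250, G(3², 0)) = -(-4 + 5*(-250))/(2*(7 + 0)) = -(-4 - 1250)/(2*7) = -(-1254)/(2*7) = -1*(-627/7) = 627/7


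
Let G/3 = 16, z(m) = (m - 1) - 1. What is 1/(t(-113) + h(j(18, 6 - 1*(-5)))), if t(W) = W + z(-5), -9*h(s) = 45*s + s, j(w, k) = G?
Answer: -3/1096 ≈ -0.0027372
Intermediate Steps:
z(m) = -2 + m (z(m) = (-1 + m) - 1 = -2 + m)
G = 48 (G = 3*16 = 48)
j(w, k) = 48
h(s) = -46*s/9 (h(s) = -(45*s + s)/9 = -46*s/9)
t(W) = -7 + W (t(W) = W + (-2 - 5) = W - 7 = -7 + W)
1/(t(-113) + h(j(18, 6 - 1*(-5)))) = 1/((-7 - 113) - 46/9*48) = 1/(-120 - 736/3) = 1/(-1096/3) = -3/1096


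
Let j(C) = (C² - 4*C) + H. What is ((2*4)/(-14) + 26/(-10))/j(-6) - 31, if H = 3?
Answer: -22822/735 ≈ -31.050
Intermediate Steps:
j(C) = 3 + C² - 4*C (j(C) = (C² - 4*C) + 3 = 3 + C² - 4*C)
((2*4)/(-14) + 26/(-10))/j(-6) - 31 = ((2*4)/(-14) + 26/(-10))/(3 + (-6)² - 4*(-6)) - 31 = (8*(-1/14) + 26*(-⅒))/(3 + 36 + 24) - 31 = (-4/7 - 13/5)/63 - 31 = (1/63)*(-111/35) - 31 = -37/735 - 31 = -22822/735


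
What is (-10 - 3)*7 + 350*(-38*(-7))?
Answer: 93009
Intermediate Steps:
(-10 - 3)*7 + 350*(-38*(-7)) = -13*7 + 350*266 = -91 + 93100 = 93009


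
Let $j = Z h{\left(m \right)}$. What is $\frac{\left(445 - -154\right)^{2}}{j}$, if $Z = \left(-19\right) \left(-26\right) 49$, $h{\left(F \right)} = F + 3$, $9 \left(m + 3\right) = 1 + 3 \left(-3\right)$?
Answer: $- \frac{3229209}{193648} \approx -16.676$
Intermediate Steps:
$m = - \frac{35}{9}$ ($m = -3 + \frac{1 + 3 \left(-3\right)}{9} = -3 + \frac{1 - 9}{9} = -3 + \frac{1}{9} \left(-8\right) = -3 - \frac{8}{9} = - \frac{35}{9} \approx -3.8889$)
$h{\left(F \right)} = 3 + F$
$Z = 24206$ ($Z = 494 \cdot 49 = 24206$)
$j = - \frac{193648}{9}$ ($j = 24206 \left(3 - \frac{35}{9}\right) = 24206 \left(- \frac{8}{9}\right) = - \frac{193648}{9} \approx -21516.0$)
$\frac{\left(445 - -154\right)^{2}}{j} = \frac{\left(445 - -154\right)^{2}}{- \frac{193648}{9}} = \left(445 + 154\right)^{2} \left(- \frac{9}{193648}\right) = 599^{2} \left(- \frac{9}{193648}\right) = 358801 \left(- \frac{9}{193648}\right) = - \frac{3229209}{193648}$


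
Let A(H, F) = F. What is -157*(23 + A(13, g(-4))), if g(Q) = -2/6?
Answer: -10676/3 ≈ -3558.7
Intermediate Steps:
g(Q) = -1/3 (g(Q) = -2*1/6 = -1/3)
-157*(23 + A(13, g(-4))) = -157*(23 - 1/3) = -157*68/3 = -10676/3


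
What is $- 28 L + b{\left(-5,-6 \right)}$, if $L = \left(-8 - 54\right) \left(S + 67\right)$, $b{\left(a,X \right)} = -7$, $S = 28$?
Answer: $164913$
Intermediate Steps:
$L = -5890$ ($L = \left(-8 - 54\right) \left(28 + 67\right) = \left(-62\right) 95 = -5890$)
$- 28 L + b{\left(-5,-6 \right)} = \left(-28\right) \left(-5890\right) - 7 = 164920 - 7 = 164913$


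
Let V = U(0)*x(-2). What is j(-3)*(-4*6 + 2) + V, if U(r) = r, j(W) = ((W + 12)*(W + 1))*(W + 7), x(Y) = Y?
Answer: 1584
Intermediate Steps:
j(W) = (1 + W)*(7 + W)*(12 + W) (j(W) = ((12 + W)*(1 + W))*(7 + W) = ((1 + W)*(12 + W))*(7 + W) = (1 + W)*(7 + W)*(12 + W))
V = 0 (V = 0*(-2) = 0)
j(-3)*(-4*6 + 2) + V = (84 + (-3)³ + 20*(-3)² + 103*(-3))*(-4*6 + 2) + 0 = (84 - 27 + 20*9 - 309)*(-24 + 2) + 0 = (84 - 27 + 180 - 309)*(-22) + 0 = -72*(-22) + 0 = 1584 + 0 = 1584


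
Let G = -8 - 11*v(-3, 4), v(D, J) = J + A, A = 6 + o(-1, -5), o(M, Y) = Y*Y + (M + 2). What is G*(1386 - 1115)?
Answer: -109484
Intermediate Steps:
o(M, Y) = 2 + M + Y**2 (o(M, Y) = Y**2 + (2 + M) = 2 + M + Y**2)
A = 32 (A = 6 + (2 - 1 + (-5)**2) = 6 + (2 - 1 + 25) = 6 + 26 = 32)
v(D, J) = 32 + J (v(D, J) = J + 32 = 32 + J)
G = -404 (G = -8 - 11*(32 + 4) = -8 - 11*36 = -8 - 396 = -404)
G*(1386 - 1115) = -404*(1386 - 1115) = -404*271 = -109484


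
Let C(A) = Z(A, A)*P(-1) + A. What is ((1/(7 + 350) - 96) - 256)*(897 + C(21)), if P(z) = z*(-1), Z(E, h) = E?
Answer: -39332519/119 ≈ -3.3053e+5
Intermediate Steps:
P(z) = -z
C(A) = 2*A (C(A) = A*(-1*(-1)) + A = A*1 + A = A + A = 2*A)
((1/(7 + 350) - 96) - 256)*(897 + C(21)) = ((1/(7 + 350) - 96) - 256)*(897 + 2*21) = ((1/357 - 96) - 256)*(897 + 42) = ((1/357 - 96) - 256)*939 = (-34271/357 - 256)*939 = -125663/357*939 = -39332519/119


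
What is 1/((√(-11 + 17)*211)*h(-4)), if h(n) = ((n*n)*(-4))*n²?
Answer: -√6/1296384 ≈ -1.8895e-6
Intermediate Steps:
h(n) = -4*n⁴ (h(n) = (n²*(-4))*n² = (-4*n²)*n² = -4*n⁴)
1/((√(-11 + 17)*211)*h(-4)) = 1/((√(-11 + 17)*211)*(-4*(-4)⁴)) = 1/((√6*211)*(-4*256)) = 1/((211*√6)*(-1024)) = 1/(-216064*√6) = -√6/1296384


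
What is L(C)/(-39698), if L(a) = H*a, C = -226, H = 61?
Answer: 6893/19849 ≈ 0.34727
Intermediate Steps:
L(a) = 61*a
L(C)/(-39698) = (61*(-226))/(-39698) = -13786*(-1/39698) = 6893/19849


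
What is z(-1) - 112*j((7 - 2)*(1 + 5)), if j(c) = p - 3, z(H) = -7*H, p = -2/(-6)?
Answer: 917/3 ≈ 305.67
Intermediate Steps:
p = ⅓ (p = -2*(-⅙) = ⅓ ≈ 0.33333)
j(c) = -8/3 (j(c) = ⅓ - 3 = -8/3)
z(-1) - 112*j((7 - 2)*(1 + 5)) = -7*(-1) - 112*(-8/3) = 7 + 896/3 = 917/3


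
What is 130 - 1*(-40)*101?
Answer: 4170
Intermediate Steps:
130 - 1*(-40)*101 = 130 + 40*101 = 130 + 4040 = 4170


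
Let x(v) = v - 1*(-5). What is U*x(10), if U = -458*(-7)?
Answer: 48090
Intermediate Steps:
x(v) = 5 + v (x(v) = v + 5 = 5 + v)
U = 3206
U*x(10) = 3206*(5 + 10) = 3206*15 = 48090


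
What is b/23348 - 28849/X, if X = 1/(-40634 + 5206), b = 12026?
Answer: 11931556136741/11674 ≈ 1.0221e+9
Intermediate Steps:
X = -1/35428 (X = 1/(-35428) = -1/35428 ≈ -2.8226e-5)
b/23348 - 28849/X = 12026/23348 - 28849/(-1/35428) = 12026*(1/23348) - 28849*(-35428) = 6013/11674 + 1022062372 = 11931556136741/11674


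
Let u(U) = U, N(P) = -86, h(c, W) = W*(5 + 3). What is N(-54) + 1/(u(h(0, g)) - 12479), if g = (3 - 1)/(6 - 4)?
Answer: -1072507/12471 ≈ -86.000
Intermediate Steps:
g = 1 (g = 2/2 = 2*(½) = 1)
h(c, W) = 8*W (h(c, W) = W*8 = 8*W)
N(-54) + 1/(u(h(0, g)) - 12479) = -86 + 1/(8*1 - 12479) = -86 + 1/(8 - 12479) = -86 + 1/(-12471) = -86 - 1/12471 = -1072507/12471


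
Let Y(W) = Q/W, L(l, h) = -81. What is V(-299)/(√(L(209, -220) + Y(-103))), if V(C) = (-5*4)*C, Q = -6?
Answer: -5980*I*√858711/8337 ≈ -664.68*I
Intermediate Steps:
V(C) = -20*C
Y(W) = -6/W
V(-299)/(√(L(209, -220) + Y(-103))) = (-20*(-299))/(√(-81 - 6/(-103))) = 5980/(√(-81 - 6*(-1/103))) = 5980/(√(-81 + 6/103)) = 5980/(√(-8337/103)) = 5980/((I*√858711/103)) = 5980*(-I*√858711/8337) = -5980*I*√858711/8337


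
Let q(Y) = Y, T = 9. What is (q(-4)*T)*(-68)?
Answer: 2448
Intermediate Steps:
(q(-4)*T)*(-68) = -4*9*(-68) = -36*(-68) = 2448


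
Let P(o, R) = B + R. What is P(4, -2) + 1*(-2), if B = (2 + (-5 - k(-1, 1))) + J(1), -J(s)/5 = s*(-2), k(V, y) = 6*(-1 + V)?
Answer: 15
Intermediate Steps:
k(V, y) = -6 + 6*V
J(s) = 10*s (J(s) = -5*s*(-2) = -(-10)*s = 10*s)
B = 19 (B = (2 + (-5 - (-6 + 6*(-1)))) + 10*1 = (2 + (-5 - (-6 - 6))) + 10 = (2 + (-5 - 1*(-12))) + 10 = (2 + (-5 + 12)) + 10 = (2 + 7) + 10 = 9 + 10 = 19)
P(o, R) = 19 + R
P(4, -2) + 1*(-2) = (19 - 2) + 1*(-2) = 17 - 2 = 15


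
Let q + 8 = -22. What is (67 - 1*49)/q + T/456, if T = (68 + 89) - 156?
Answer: -1363/2280 ≈ -0.59781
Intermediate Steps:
q = -30 (q = -8 - 22 = -30)
T = 1 (T = 157 - 156 = 1)
(67 - 1*49)/q + T/456 = (67 - 1*49)/(-30) + 1/456 = (67 - 49)*(-1/30) + 1*(1/456) = 18*(-1/30) + 1/456 = -⅗ + 1/456 = -1363/2280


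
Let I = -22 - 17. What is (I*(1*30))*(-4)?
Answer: 4680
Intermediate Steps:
I = -39
(I*(1*30))*(-4) = -39*30*(-4) = -1170*(-4) = 4680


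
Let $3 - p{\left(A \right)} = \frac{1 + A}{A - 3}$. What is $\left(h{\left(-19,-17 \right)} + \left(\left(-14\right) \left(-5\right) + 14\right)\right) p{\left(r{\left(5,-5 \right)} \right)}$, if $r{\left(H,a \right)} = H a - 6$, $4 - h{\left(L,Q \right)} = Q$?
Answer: $\frac{3780}{17} \approx 222.35$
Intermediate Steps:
$h{\left(L,Q \right)} = 4 - Q$
$r{\left(H,a \right)} = -6 + H a$
$p{\left(A \right)} = 3 - \frac{1 + A}{-3 + A}$ ($p{\left(A \right)} = 3 - \frac{1 + A}{A - 3} = 3 - \frac{1 + A}{-3 + A}$)
$\left(h{\left(-19,-17 \right)} + \left(\left(-14\right) \left(-5\right) + 14\right)\right) p{\left(r{\left(5,-5 \right)} \right)} = \left(\left(4 - -17\right) + \left(\left(-14\right) \left(-5\right) + 14\right)\right) \frac{2 \left(-5 + \left(-6 + 5 \left(-5\right)\right)\right)}{-3 + \left(-6 + 5 \left(-5\right)\right)} = \left(\left(4 + 17\right) + \left(70 + 14\right)\right) \frac{2 \left(-5 - 31\right)}{-3 - 31} = \left(21 + 84\right) \frac{2 \left(-5 - 31\right)}{-3 - 31} = 105 \cdot 2 \frac{1}{-34} \left(-36\right) = 105 \cdot 2 \left(- \frac{1}{34}\right) \left(-36\right) = 105 \cdot \frac{36}{17} = \frac{3780}{17}$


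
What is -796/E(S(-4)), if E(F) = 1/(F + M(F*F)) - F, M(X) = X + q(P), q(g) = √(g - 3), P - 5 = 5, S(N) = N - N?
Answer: -796*√7 ≈ -2106.0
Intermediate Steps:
S(N) = 0
P = 10 (P = 5 + 5 = 10)
q(g) = √(-3 + g)
M(X) = X + √7 (M(X) = X + √(-3 + 10) = X + √7)
E(F) = 1/(F + √7 + F²) - F (E(F) = 1/(F + (F*F + √7)) - F = 1/(F + (F² + √7)) - F = 1/(F + (√7 + F²)) - F = 1/(F + √7 + F²) - F)
-796/E(S(-4)) = -796*(0 + √7 + 0²)/(1 - 1*0² - 1*0*(√7 + 0²)) = -796*(0 + √7 + 0)/(1 - 1*0 - 1*0*(√7 + 0)) = -796*√7/(1 + 0 - 1*0*√7) = -796*√7/(1 + 0 + 0) = -796*√7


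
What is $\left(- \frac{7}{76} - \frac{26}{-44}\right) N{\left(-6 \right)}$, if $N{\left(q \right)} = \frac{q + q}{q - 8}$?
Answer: $\frac{1251}{2926} \approx 0.42755$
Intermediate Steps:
$N{\left(q \right)} = \frac{2 q}{-8 + q}$
$\left(- \frac{7}{76} - \frac{26}{-44}\right) N{\left(-6 \right)} = \left(- \frac{7}{76} - \frac{26}{-44}\right) 2 \left(-6\right) \frac{1}{-8 - 6} = \left(\left(-7\right) \frac{1}{76} - - \frac{13}{22}\right) 2 \left(-6\right) \frac{1}{-14} = \left(- \frac{7}{76} + \frac{13}{22}\right) 2 \left(-6\right) \left(- \frac{1}{14}\right) = \frac{417}{836} \cdot \frac{6}{7} = \frac{1251}{2926}$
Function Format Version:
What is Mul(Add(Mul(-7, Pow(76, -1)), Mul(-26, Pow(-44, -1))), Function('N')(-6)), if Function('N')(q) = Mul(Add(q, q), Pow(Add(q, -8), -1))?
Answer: Rational(1251, 2926) ≈ 0.42755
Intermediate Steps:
Function('N')(q) = Mul(2, q, Pow(Add(-8, q), -1)) (Function('N')(q) = Mul(Mul(2, q), Pow(Add(-8, q), -1)) = Mul(2, q, Pow(Add(-8, q), -1)))
Mul(Add(Mul(-7, Pow(76, -1)), Mul(-26, Pow(-44, -1))), Function('N')(-6)) = Mul(Add(Mul(-7, Pow(76, -1)), Mul(-26, Pow(-44, -1))), Mul(2, -6, Pow(Add(-8, -6), -1))) = Mul(Add(Mul(-7, Rational(1, 76)), Mul(-26, Rational(-1, 44))), Mul(2, -6, Pow(-14, -1))) = Mul(Add(Rational(-7, 76), Rational(13, 22)), Mul(2, -6, Rational(-1, 14))) = Mul(Rational(417, 836), Rational(6, 7)) = Rational(1251, 2926)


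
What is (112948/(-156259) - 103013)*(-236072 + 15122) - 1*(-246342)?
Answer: 3556631162703828/156259 ≈ 2.2761e+10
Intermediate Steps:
(112948/(-156259) - 103013)*(-236072 + 15122) - 1*(-246342) = (112948*(-1/156259) - 103013)*(-220950) + 246342 = (-112948/156259 - 103013)*(-220950) + 246342 = -16096821315/156259*(-220950) + 246342 = 3556592669549250/156259 + 246342 = 3556631162703828/156259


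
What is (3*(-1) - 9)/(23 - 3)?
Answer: -3/5 ≈ -0.60000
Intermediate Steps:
(3*(-1) - 9)/(23 - 3) = (-3 - 9)/20 = -12*1/20 = -3/5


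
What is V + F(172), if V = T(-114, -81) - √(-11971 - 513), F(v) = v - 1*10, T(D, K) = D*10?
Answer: -978 - 2*I*√3121 ≈ -978.0 - 111.73*I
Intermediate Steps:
T(D, K) = 10*D
F(v) = -10 + v (F(v) = v - 10 = -10 + v)
V = -1140 - 2*I*√3121 (V = 10*(-114) - √(-11971 - 513) = -1140 - √(-12484) = -1140 - 2*I*√3121 ≈ -1140.0 - 111.73*I)
V + F(172) = (-1140 - 2*I*√3121) + (-10 + 172) = (-1140 - 2*I*√3121) + 162 = -978 - 2*I*√3121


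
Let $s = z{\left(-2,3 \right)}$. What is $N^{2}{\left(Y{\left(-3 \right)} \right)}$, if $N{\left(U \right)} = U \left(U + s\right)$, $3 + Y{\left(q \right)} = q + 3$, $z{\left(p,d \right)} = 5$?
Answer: $36$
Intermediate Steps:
$Y{\left(q \right)} = q$ ($Y{\left(q \right)} = -3 + \left(q + 3\right) = -3 + \left(3 + q\right) = q$)
$s = 5$
$N{\left(U \right)} = U \left(5 + U\right)$ ($N{\left(U \right)} = U \left(U + 5\right) = U \left(5 + U\right)$)
$N^{2}{\left(Y{\left(-3 \right)} \right)} = \left(- 3 \left(5 - 3\right)\right)^{2} = \left(\left(-3\right) 2\right)^{2} = \left(-6\right)^{2} = 36$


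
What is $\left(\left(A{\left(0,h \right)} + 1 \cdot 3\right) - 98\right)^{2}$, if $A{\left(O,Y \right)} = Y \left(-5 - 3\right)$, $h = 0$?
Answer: $9025$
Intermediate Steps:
$A{\left(O,Y \right)} = - 8 Y$ ($A{\left(O,Y \right)} = Y \left(-8\right) = - 8 Y$)
$\left(\left(A{\left(0,h \right)} + 1 \cdot 3\right) - 98\right)^{2} = \left(\left(\left(-8\right) 0 + 1 \cdot 3\right) - 98\right)^{2} = \left(\left(0 + 3\right) - 98\right)^{2} = \left(3 - 98\right)^{2} = \left(-95\right)^{2} = 9025$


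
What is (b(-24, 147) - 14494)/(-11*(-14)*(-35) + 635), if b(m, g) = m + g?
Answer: 14371/4755 ≈ 3.0223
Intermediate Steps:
b(m, g) = g + m
(b(-24, 147) - 14494)/(-11*(-14)*(-35) + 635) = ((147 - 24) - 14494)/(-11*(-14)*(-35) + 635) = (123 - 14494)/(154*(-35) + 635) = -14371/(-5390 + 635) = -14371/(-4755) = -14371*(-1/4755) = 14371/4755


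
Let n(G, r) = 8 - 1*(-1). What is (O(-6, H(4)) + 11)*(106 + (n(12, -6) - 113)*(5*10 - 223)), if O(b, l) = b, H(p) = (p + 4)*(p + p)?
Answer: 90490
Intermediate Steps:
H(p) = 2*p*(4 + p) (H(p) = (4 + p)*(2*p) = 2*p*(4 + p))
n(G, r) = 9 (n(G, r) = 8 + 1 = 9)
(O(-6, H(4)) + 11)*(106 + (n(12, -6) - 113)*(5*10 - 223)) = (-6 + 11)*(106 + (9 - 113)*(5*10 - 223)) = 5*(106 - 104*(50 - 223)) = 5*(106 - 104*(-173)) = 5*(106 + 17992) = 5*18098 = 90490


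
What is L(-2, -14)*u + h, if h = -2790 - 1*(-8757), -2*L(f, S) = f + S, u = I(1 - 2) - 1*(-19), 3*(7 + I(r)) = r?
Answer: 18181/3 ≈ 6060.3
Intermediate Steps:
I(r) = -7 + r/3
u = 35/3 (u = (-7 + (1 - 2)/3) - 1*(-19) = (-7 + (1/3)*(-1)) + 19 = (-7 - 1/3) + 19 = -22/3 + 19 = 35/3 ≈ 11.667)
L(f, S) = -S/2 - f/2 (L(f, S) = -(f + S)/2 = -(S + f)/2 = -S/2 - f/2)
h = 5967 (h = -2790 + 8757 = 5967)
L(-2, -14)*u + h = (-1/2*(-14) - 1/2*(-2))*(35/3) + 5967 = (7 + 1)*(35/3) + 5967 = 8*(35/3) + 5967 = 280/3 + 5967 = 18181/3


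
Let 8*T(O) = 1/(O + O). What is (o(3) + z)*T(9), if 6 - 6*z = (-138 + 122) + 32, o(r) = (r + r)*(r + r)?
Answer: 103/432 ≈ 0.23843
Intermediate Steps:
T(O) = 1/(16*O) (T(O) = 1/(8*(O + O)) = 1/(8*((2*O))) = (1/(2*O))/8 = 1/(16*O))
o(r) = 4*r**2 (o(r) = (2*r)*(2*r) = 4*r**2)
z = -5/3 (z = 1 - ((-138 + 122) + 32)/6 = 1 - (-16 + 32)/6 = 1 - 1/6*16 = 1 - 8/3 = -5/3 ≈ -1.6667)
(o(3) + z)*T(9) = (4*3**2 - 5/3)*((1/16)/9) = (4*9 - 5/3)*((1/16)*(1/9)) = (36 - 5/3)*(1/144) = (103/3)*(1/144) = 103/432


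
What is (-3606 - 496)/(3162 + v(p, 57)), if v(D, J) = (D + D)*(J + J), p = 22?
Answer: -2051/4089 ≈ -0.50159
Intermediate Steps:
v(D, J) = 4*D*J (v(D, J) = (2*D)*(2*J) = 4*D*J)
(-3606 - 496)/(3162 + v(p, 57)) = (-3606 - 496)/(3162 + 4*22*57) = -4102/(3162 + 5016) = -4102/8178 = -4102*1/8178 = -2051/4089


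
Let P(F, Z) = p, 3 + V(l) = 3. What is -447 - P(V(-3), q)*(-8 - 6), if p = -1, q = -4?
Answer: -461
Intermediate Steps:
V(l) = 0 (V(l) = -3 + 3 = 0)
P(F, Z) = -1
-447 - P(V(-3), q)*(-8 - 6) = -447 - (-1)*(-8 - 6) = -447 - (-1)*(-14) = -447 - 1*14 = -447 - 14 = -461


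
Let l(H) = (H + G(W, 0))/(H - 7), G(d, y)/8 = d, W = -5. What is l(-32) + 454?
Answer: 5926/13 ≈ 455.85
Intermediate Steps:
G(d, y) = 8*d
l(H) = (-40 + H)/(-7 + H) (l(H) = (H + 8*(-5))/(H - 7) = (H - 40)/(-7 + H) = (-40 + H)/(-7 + H))
l(-32) + 454 = (-40 - 32)/(-7 - 32) + 454 = -72/(-39) + 454 = -1/39*(-72) + 454 = 24/13 + 454 = 5926/13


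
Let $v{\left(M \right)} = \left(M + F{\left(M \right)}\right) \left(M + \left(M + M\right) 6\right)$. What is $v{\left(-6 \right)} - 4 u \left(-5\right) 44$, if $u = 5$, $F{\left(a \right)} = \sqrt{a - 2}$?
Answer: $2059200 - 686400 i \sqrt{2} \approx 2.0592 \cdot 10^{6} - 9.7072 \cdot 10^{5} i$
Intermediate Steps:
$F{\left(a \right)} = \sqrt{-2 + a}$
$v{\left(M \right)} = 13 M \left(M + \sqrt{-2 + M}\right)$ ($v{\left(M \right)} = \left(M + \sqrt{-2 + M}\right) \left(M + \left(M + M\right) 6\right) = \left(M + \sqrt{-2 + M}\right) \left(M + 2 M 6\right) = \left(M + \sqrt{-2 + M}\right) \left(M + 12 M\right) = \left(M + \sqrt{-2 + M}\right) 13 M = 13 M \left(M + \sqrt{-2 + M}\right)$)
$v{\left(-6 \right)} - 4 u \left(-5\right) 44 = 13 \left(-6\right) \left(-6 + \sqrt{-2 - 6}\right) \left(-4\right) 5 \left(-5\right) 44 = 13 \left(-6\right) \left(-6 + \sqrt{-8}\right) \left(\left(-20\right) \left(-5\right)\right) 44 = 13 \left(-6\right) \left(-6 + 2 i \sqrt{2}\right) 100 \cdot 44 = \left(468 - 156 i \sqrt{2}\right) 100 \cdot 44 = \left(46800 - 15600 i \sqrt{2}\right) 44 = 2059200 - 686400 i \sqrt{2}$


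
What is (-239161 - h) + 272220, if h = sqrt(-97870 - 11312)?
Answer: 33059 - I*sqrt(109182) ≈ 33059.0 - 330.43*I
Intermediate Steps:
h = I*sqrt(109182) (h = sqrt(-109182) = I*sqrt(109182) ≈ 330.43*I)
(-239161 - h) + 272220 = (-239161 - I*sqrt(109182)) + 272220 = 33059 - I*sqrt(109182)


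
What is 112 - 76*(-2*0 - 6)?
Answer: 568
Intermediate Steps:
112 - 76*(-2*0 - 6) = 112 - 76*(0 - 6) = 112 - 76*(-6) = 112 + 456 = 568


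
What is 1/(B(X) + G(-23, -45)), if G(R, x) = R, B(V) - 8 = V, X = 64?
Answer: 1/49 ≈ 0.020408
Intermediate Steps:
B(V) = 8 + V
1/(B(X) + G(-23, -45)) = 1/((8 + 64) - 23) = 1/(72 - 23) = 1/49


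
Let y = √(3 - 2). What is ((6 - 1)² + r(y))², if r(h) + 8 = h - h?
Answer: 289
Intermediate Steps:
y = 1 (y = √1 = 1)
r(h) = -8 (r(h) = -8 + (h - h) = -8 + 0 = -8)
((6 - 1)² + r(y))² = ((6 - 1)² - 8)² = (5² - 8)² = (25 - 8)² = 17² = 289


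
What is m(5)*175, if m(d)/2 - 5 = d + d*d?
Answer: 12250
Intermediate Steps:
m(d) = 10 + 2*d + 2*d² (m(d) = 10 + 2*(d + d*d) = 10 + 2*(d + d²) = 10 + (2*d + 2*d²) = 10 + 2*d + 2*d²)
m(5)*175 = (10 + 2*5 + 2*5²)*175 = (10 + 10 + 2*25)*175 = (10 + 10 + 50)*175 = 70*175 = 12250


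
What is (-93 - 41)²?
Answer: 17956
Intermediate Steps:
(-93 - 41)² = (-134)² = 17956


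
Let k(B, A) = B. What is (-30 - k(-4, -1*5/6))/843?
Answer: -26/843 ≈ -0.030842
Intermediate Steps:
(-30 - k(-4, -1*5/6))/843 = (-30 - 1*(-4))/843 = (-30 + 4)*(1/843) = -26*1/843 = -26/843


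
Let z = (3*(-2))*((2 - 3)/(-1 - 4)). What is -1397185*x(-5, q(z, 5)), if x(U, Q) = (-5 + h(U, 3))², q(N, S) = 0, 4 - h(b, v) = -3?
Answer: -5588740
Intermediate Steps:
h(b, v) = 7 (h(b, v) = 4 - 1*(-3) = 4 + 3 = 7)
z = -6/5 (z = -(-6)/(-5) = -(-6)*(-1)/5 = -6*⅕ = -6/5 ≈ -1.2000)
x(U, Q) = 4 (x(U, Q) = (-5 + 7)² = 2² = 4)
-1397185*x(-5, q(z, 5)) = -1397185*4 = -5588740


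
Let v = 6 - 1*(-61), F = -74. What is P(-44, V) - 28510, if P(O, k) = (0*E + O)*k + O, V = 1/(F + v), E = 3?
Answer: -199834/7 ≈ -28548.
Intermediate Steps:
v = 67 (v = 6 + 61 = 67)
V = -⅐ (V = 1/(-74 + 67) = 1/(-7) = -⅐ ≈ -0.14286)
P(O, k) = O + O*k (P(O, k) = (0*3 + O)*k + O = (0 + O)*k + O = O*k + O = O + O*k)
P(-44, V) - 28510 = -44*(1 - ⅐) - 28510 = -44*6/7 - 28510 = -264/7 - 28510 = -199834/7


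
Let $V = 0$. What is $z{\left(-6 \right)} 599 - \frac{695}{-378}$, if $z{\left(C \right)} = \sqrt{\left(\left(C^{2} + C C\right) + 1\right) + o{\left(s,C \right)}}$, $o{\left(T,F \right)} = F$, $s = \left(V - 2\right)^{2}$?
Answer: $\frac{695}{378} + 599 \sqrt{67} \approx 4904.9$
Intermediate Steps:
$s = 4$ ($s = \left(0 - 2\right)^{2} = \left(-2\right)^{2} = 4$)
$z{\left(C \right)} = \sqrt{1 + C + 2 C^{2}}$ ($z{\left(C \right)} = \sqrt{\left(\left(C^{2} + C C\right) + 1\right) + C} = \sqrt{\left(\left(C^{2} + C^{2}\right) + 1\right) + C} = \sqrt{\left(2 C^{2} + 1\right) + C} = \sqrt{\left(1 + 2 C^{2}\right) + C} = \sqrt{1 + C + 2 C^{2}}$)
$z{\left(-6 \right)} 599 - \frac{695}{-378} = \sqrt{1 - 6 + 2 \left(-6\right)^{2}} \cdot 599 - \frac{695}{-378} = \sqrt{1 - 6 + 2 \cdot 36} \cdot 599 - - \frac{695}{378} = \sqrt{1 - 6 + 72} \cdot 599 + \frac{695}{378} = \sqrt{67} \cdot 599 + \frac{695}{378} = 599 \sqrt{67} + \frac{695}{378} = \frac{695}{378} + 599 \sqrt{67}$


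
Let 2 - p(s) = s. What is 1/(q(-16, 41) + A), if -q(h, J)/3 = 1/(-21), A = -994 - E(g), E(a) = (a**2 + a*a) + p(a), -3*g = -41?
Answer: -63/85412 ≈ -0.00073760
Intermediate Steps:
g = 41/3 (g = -1/3*(-41) = 41/3 ≈ 13.667)
p(s) = 2 - s
E(a) = 2 - a + 2*a**2 (E(a) = (a**2 + a*a) + (2 - a) = (a**2 + a**2) + (2 - a) = 2*a**2 + (2 - a) = 2 - a + 2*a**2)
A = -12203/9 (A = -994 - (2 - 1*41/3 + 2*(41/3)**2) = -994 - (2 - 41/3 + 2*(1681/9)) = -994 - (2 - 41/3 + 3362/9) = -994 - 1*3257/9 = -994 - 3257/9 = -12203/9 ≈ -1355.9)
q(h, J) = 1/7 (q(h, J) = -3/(-21) = -3*(-1/21) = 1/7)
1/(q(-16, 41) + A) = 1/(1/7 - 12203/9) = 1/(-85412/63) = -63/85412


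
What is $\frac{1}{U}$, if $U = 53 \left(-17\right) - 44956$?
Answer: $- \frac{1}{45857} \approx -2.1807 \cdot 10^{-5}$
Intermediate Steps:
$U = -45857$ ($U = -901 - 44956 = -45857$)
$\frac{1}{U} = \frac{1}{-45857} = - \frac{1}{45857}$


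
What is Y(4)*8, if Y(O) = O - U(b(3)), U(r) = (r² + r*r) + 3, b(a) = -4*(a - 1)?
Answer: -1016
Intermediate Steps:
b(a) = 4 - 4*a (b(a) = -4*(-1 + a) = 4 - 4*a)
U(r) = 3 + 2*r² (U(r) = (r² + r²) + 3 = 2*r² + 3 = 3 + 2*r²)
Y(O) = -131 + O (Y(O) = O - (3 + 2*(4 - 4*3)²) = O - (3 + 2*(4 - 12)²) = O - (3 + 2*(-8)²) = O - (3 + 2*64) = O - (3 + 128) = O - 1*131 = O - 131 = -131 + O)
Y(4)*8 = (-131 + 4)*8 = -127*8 = -1016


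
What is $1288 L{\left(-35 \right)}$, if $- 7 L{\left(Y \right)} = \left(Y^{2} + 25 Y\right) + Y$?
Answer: $-57960$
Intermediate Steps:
$L{\left(Y \right)} = - \frac{26 Y}{7} - \frac{Y^{2}}{7}$ ($L{\left(Y \right)} = - \frac{\left(Y^{2} + 25 Y\right) + Y}{7} = - \frac{Y^{2} + 26 Y}{7} = - \frac{26 Y}{7} - \frac{Y^{2}}{7}$)
$1288 L{\left(-35 \right)} = 1288 \left(\left(- \frac{1}{7}\right) \left(-35\right) \left(26 - 35\right)\right) = 1288 \left(\left(- \frac{1}{7}\right) \left(-35\right) \left(-9\right)\right) = 1288 \left(-45\right) = -57960$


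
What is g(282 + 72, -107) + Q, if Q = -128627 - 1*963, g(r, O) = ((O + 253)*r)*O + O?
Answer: -5659885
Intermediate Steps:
g(r, O) = O + O*r*(253 + O) (g(r, O) = ((253 + O)*r)*O + O = (r*(253 + O))*O + O = O*r*(253 + O) + O = O + O*r*(253 + O))
Q = -129590 (Q = -128627 - 963 = -129590)
g(282 + 72, -107) + Q = -107*(1 + 253*(282 + 72) - 107*(282 + 72)) - 129590 = -107*(1 + 253*354 - 107*354) - 129590 = -107*(1 + 89562 - 37878) - 129590 = -107*51685 - 129590 = -5530295 - 129590 = -5659885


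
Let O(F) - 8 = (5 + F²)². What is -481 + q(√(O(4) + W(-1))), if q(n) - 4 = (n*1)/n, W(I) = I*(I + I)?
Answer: -476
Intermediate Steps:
W(I) = 2*I² (W(I) = I*(2*I) = 2*I²)
O(F) = 8 + (5 + F²)²
q(n) = 5 (q(n) = 4 + (n*1)/n = 4 + n/n = 4 + 1 = 5)
-481 + q(√(O(4) + W(-1))) = -481 + 5 = -476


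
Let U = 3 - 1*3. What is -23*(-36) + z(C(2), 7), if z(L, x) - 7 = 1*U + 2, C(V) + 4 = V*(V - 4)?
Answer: 837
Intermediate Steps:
C(V) = -4 + V*(-4 + V) (C(V) = -4 + V*(V - 4) = -4 + V*(-4 + V))
U = 0 (U = 3 - 3 = 0)
z(L, x) = 9 (z(L, x) = 7 + (1*0 + 2) = 7 + (0 + 2) = 7 + 2 = 9)
-23*(-36) + z(C(2), 7) = -23*(-36) + 9 = 828 + 9 = 837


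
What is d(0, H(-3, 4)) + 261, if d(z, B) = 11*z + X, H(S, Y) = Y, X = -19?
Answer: 242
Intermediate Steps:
d(z, B) = -19 + 11*z (d(z, B) = 11*z - 19 = -19 + 11*z)
d(0, H(-3, 4)) + 261 = (-19 + 11*0) + 261 = (-19 + 0) + 261 = -19 + 261 = 242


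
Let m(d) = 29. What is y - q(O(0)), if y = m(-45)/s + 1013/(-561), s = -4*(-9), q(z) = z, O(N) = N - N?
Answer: -6733/6732 ≈ -1.0001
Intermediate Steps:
O(N) = 0
s = 36
y = -6733/6732 (y = 29/36 + 1013/(-561) = 29*(1/36) + 1013*(-1/561) = 29/36 - 1013/561 = -6733/6732 ≈ -1.0001)
y - q(O(0)) = -6733/6732 - 1*0 = -6733/6732 + 0 = -6733/6732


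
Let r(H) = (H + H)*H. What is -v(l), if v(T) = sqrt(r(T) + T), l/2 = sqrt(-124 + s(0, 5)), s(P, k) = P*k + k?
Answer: -sqrt(-952 + 2*I*sqrt(119)) ≈ -0.35353 - 30.857*I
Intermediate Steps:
s(P, k) = k + P*k
r(H) = 2*H**2 (r(H) = (2*H)*H = 2*H**2)
l = 2*I*sqrt(119) (l = 2*sqrt(-124 + 5*(1 + 0)) = 2*sqrt(-124 + 5*1) = 2*sqrt(-124 + 5) = 2*sqrt(-119) = 2*(I*sqrt(119)) = 2*I*sqrt(119) ≈ 21.817*I)
v(T) = sqrt(T + 2*T**2) (v(T) = sqrt(2*T**2 + T) = sqrt(T + 2*T**2))
-v(l) = -sqrt((2*I*sqrt(119))*(1 + 2*(2*I*sqrt(119)))) = -sqrt((2*I*sqrt(119))*(1 + 4*I*sqrt(119))) = -sqrt(2*I*sqrt(119)*(1 + 4*I*sqrt(119))) = -sqrt(2)*119**(1/4)*sqrt(I*(1 + 4*I*sqrt(119)))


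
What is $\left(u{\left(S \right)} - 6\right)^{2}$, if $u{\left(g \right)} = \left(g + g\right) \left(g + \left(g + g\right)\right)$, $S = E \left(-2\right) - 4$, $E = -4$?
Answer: $8100$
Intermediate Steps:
$S = 4$ ($S = \left(-4\right) \left(-2\right) - 4 = 8 - 4 = 4$)
$u{\left(g \right)} = 6 g^{2}$ ($u{\left(g \right)} = 2 g \left(g + 2 g\right) = 2 g 3 g = 6 g^{2}$)
$\left(u{\left(S \right)} - 6\right)^{2} = \left(6 \cdot 4^{2} - 6\right)^{2} = \left(6 \cdot 16 - 6\right)^{2} = \left(96 - 6\right)^{2} = 90^{2} = 8100$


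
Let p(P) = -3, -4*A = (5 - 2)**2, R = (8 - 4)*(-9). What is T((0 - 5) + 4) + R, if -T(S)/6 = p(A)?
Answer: -18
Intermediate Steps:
R = -36 (R = 4*(-9) = -36)
A = -9/4 (A = -(5 - 2)**2/4 = -1/4*3**2 = -1/4*9 = -9/4 ≈ -2.2500)
T(S) = 18 (T(S) = -6*(-3) = 18)
T((0 - 5) + 4) + R = 18 - 36 = -18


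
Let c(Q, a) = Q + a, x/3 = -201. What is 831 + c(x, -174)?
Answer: 54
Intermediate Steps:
x = -603 (x = 3*(-201) = -603)
831 + c(x, -174) = 831 + (-603 - 174) = 831 - 777 = 54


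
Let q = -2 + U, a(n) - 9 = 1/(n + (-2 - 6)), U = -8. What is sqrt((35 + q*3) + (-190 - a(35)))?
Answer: 13*I*sqrt(93)/9 ≈ 13.93*I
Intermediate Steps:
a(n) = 9 + 1/(-8 + n) (a(n) = 9 + 1/(n + (-2 - 6)) = 9 + 1/(n - 8) = 9 + 1/(-8 + n))
q = -10 (q = -2 - 8 = -10)
sqrt((35 + q*3) + (-190 - a(35))) = sqrt((35 - 10*3) + (-190 - (-71 + 9*35)/(-8 + 35))) = sqrt((35 - 30) + (-190 - (-71 + 315)/27)) = sqrt(5 + (-190 - 244/27)) = sqrt(5 - 5374/27) = sqrt(-5239/27) = 13*I*sqrt(93)/9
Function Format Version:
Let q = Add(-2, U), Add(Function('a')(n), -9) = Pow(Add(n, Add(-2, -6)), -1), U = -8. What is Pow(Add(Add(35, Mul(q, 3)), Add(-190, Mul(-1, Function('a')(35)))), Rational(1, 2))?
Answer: Mul(Rational(13, 9), I, Pow(93, Rational(1, 2))) ≈ Mul(13.930, I)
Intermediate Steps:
Function('a')(n) = Add(9, Pow(Add(-8, n), -1)) (Function('a')(n) = Add(9, Pow(Add(n, Add(-2, -6)), -1)) = Add(9, Pow(Add(n, -8), -1)) = Add(9, Pow(Add(-8, n), -1)))
q = -10 (q = Add(-2, -8) = -10)
Pow(Add(Add(35, Mul(q, 3)), Add(-190, Mul(-1, Function('a')(35)))), Rational(1, 2)) = Pow(Add(Add(35, Mul(-10, 3)), Add(-190, Mul(-1, Mul(Pow(Add(-8, 35), -1), Add(-71, Mul(9, 35)))))), Rational(1, 2)) = Pow(Add(Add(35, -30), Add(-190, Mul(-1, Mul(Pow(27, -1), Add(-71, 315))))), Rational(1, 2)) = Pow(Add(5, Add(-190, Mul(-1, Mul(Rational(1, 27), 244)))), Rational(1, 2)) = Pow(Add(5, Add(-190, Mul(-1, Rational(244, 27)))), Rational(1, 2)) = Pow(Add(5, Add(-190, Rational(-244, 27))), Rational(1, 2)) = Pow(Add(5, Rational(-5374, 27)), Rational(1, 2)) = Pow(Rational(-5239, 27), Rational(1, 2)) = Mul(Rational(13, 9), I, Pow(93, Rational(1, 2)))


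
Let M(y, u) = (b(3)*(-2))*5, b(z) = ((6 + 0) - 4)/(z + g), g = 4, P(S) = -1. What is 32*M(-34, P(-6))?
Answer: -640/7 ≈ -91.429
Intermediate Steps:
b(z) = 2/(4 + z) (b(z) = ((6 + 0) - 4)/(z + 4) = (6 - 4)/(4 + z) = 2/(4 + z))
M(y, u) = -20/7 (M(y, u) = ((2/(4 + 3))*(-2))*5 = ((2/7)*(-2))*5 = -4/7*5 = -20/7)
32*M(-34, P(-6)) = 32*(-20/7) = -640/7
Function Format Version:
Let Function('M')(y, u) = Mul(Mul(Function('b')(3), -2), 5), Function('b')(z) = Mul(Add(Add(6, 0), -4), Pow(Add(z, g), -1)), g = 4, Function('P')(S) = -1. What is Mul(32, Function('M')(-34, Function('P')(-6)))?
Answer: Rational(-640, 7) ≈ -91.429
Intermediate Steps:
Function('b')(z) = Mul(2, Pow(Add(4, z), -1)) (Function('b')(z) = Mul(Add(Add(6, 0), -4), Pow(Add(z, 4), -1)) = Mul(Add(6, -4), Pow(Add(4, z), -1)) = Mul(2, Pow(Add(4, z), -1)))
Function('M')(y, u) = Rational(-20, 7) (Function('M')(y, u) = Mul(Mul(Mul(2, Pow(Add(4, 3), -1)), -2), 5) = Mul(Mul(Mul(2, Pow(7, -1)), -2), 5) = Mul(Mul(Mul(2, Rational(1, 7)), -2), 5) = Mul(Mul(Rational(2, 7), -2), 5) = Mul(Rational(-4, 7), 5) = Rational(-20, 7))
Mul(32, Function('M')(-34, Function('P')(-6))) = Mul(32, Rational(-20, 7)) = Rational(-640, 7)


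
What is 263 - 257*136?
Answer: -34689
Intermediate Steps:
263 - 257*136 = 263 - 34952 = -34689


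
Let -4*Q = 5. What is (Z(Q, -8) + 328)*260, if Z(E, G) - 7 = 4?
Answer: 88140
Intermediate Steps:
Q = -5/4 (Q = -¼*5 = -5/4 ≈ -1.2500)
Z(E, G) = 11 (Z(E, G) = 7 + 4 = 11)
(Z(Q, -8) + 328)*260 = (11 + 328)*260 = 339*260 = 88140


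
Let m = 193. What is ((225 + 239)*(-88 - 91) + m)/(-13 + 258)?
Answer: -82863/245 ≈ -338.22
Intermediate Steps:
((225 + 239)*(-88 - 91) + m)/(-13 + 258) = ((225 + 239)*(-88 - 91) + 193)/(-13 + 258) = (464*(-179) + 193)/245 = (-83056 + 193)*(1/245) = -82863*1/245 = -82863/245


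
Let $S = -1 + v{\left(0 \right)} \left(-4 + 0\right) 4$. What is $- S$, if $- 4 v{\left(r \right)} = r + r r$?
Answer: $1$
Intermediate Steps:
$v{\left(r \right)} = - \frac{r}{4} - \frac{r^{2}}{4}$ ($v{\left(r \right)} = - \frac{r + r r}{4} = - \frac{r + r^{2}}{4} = - \frac{r}{4} - \frac{r^{2}}{4}$)
$S = -1$ ($S = -1 + \left(- \frac{1}{4}\right) 0 \left(1 + 0\right) \left(-4 + 0\right) 4 = -1 + \left(- \frac{1}{4}\right) 0 \cdot 1 \left(-4\right) 4 = -1 + 0 \left(-4\right) 4 = -1 + 0 \cdot 4 = -1 + 0 = -1$)
$- S = \left(-1\right) \left(-1\right) = 1$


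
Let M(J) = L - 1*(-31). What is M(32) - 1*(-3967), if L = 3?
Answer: 4001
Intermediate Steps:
M(J) = 34 (M(J) = 3 - 1*(-31) = 3 + 31 = 34)
M(32) - 1*(-3967) = 34 - 1*(-3967) = 34 + 3967 = 4001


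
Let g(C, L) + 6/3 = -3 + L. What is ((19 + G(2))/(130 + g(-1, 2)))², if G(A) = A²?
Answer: 529/16129 ≈ 0.032798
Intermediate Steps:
g(C, L) = -5 + L (g(C, L) = -2 + (-3 + L) = -5 + L)
((19 + G(2))/(130 + g(-1, 2)))² = ((19 + 2²)/(130 + (-5 + 2)))² = ((19 + 4)/(130 - 3))² = (23/127)² = 529/16129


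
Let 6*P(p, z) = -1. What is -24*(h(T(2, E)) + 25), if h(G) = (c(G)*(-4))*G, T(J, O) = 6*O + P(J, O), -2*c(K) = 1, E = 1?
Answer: -880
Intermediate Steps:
c(K) = -½ (c(K) = -½*1 = -½)
P(p, z) = -⅙ (P(p, z) = (⅙)*(-1) = -⅙)
T(J, O) = -⅙ + 6*O (T(J, O) = 6*O - ⅙ = -⅙ + 6*O)
h(G) = 2*G (h(G) = (-½*(-4))*G = 2*G)
-24*(h(T(2, E)) + 25) = -24*(2*(-⅙ + 6*1) + 25) = -24*(2*(-⅙ + 6) + 25) = -24*(2*(35/6) + 25) = -24*(35/3 + 25) = -24*110/3 = -880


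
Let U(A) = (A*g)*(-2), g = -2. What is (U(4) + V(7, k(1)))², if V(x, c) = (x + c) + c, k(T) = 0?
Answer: 529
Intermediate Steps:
V(x, c) = x + 2*c (V(x, c) = (c + x) + c = x + 2*c)
U(A) = 4*A (U(A) = (A*(-2))*(-2) = -2*A*(-2) = 4*A)
(U(4) + V(7, k(1)))² = (4*4 + (7 + 2*0))² = (16 + (7 + 0))² = (16 + 7)² = 23² = 529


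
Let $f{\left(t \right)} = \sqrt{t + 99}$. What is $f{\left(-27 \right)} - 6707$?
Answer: $-6707 + 6 \sqrt{2} \approx -6698.5$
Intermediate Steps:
$f{\left(t \right)} = \sqrt{99 + t}$
$f{\left(-27 \right)} - 6707 = \sqrt{99 - 27} - 6707 = \sqrt{72} - 6707 = 6 \sqrt{2} - 6707 = -6707 + 6 \sqrt{2}$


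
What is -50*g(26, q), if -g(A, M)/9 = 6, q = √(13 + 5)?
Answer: 2700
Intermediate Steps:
q = 3*√2 (q = √18 = 3*√2 ≈ 4.2426)
g(A, M) = -54 (g(A, M) = -9*6 = -54)
-50*g(26, q) = -50*(-54) = 2700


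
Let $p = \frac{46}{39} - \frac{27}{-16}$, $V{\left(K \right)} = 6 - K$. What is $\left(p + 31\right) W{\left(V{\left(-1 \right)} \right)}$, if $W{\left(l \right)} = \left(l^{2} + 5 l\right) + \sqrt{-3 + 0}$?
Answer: $\frac{147931}{52} + \frac{21133 i \sqrt{3}}{624} \approx 2844.8 + 58.659 i$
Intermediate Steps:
$W{\left(l \right)} = l^{2} + 5 l + i \sqrt{3}$ ($W{\left(l \right)} = \left(l^{2} + 5 l\right) + \sqrt{-3} = \left(l^{2} + 5 l\right) + i \sqrt{3} = l^{2} + 5 l + i \sqrt{3}$)
$p = \frac{1789}{624}$ ($p = 46 \cdot \frac{1}{39} - - \frac{27}{16} = \frac{46}{39} + \frac{27}{16} = \frac{1789}{624} \approx 2.867$)
$\left(p + 31\right) W{\left(V{\left(-1 \right)} \right)} = \left(\frac{1789}{624} + 31\right) \left(\left(6 - -1\right)^{2} + 5 \left(6 - -1\right) + i \sqrt{3}\right) = \frac{21133 \left(\left(6 + 1\right)^{2} + 5 \left(6 + 1\right) + i \sqrt{3}\right)}{624} = \frac{21133 \left(7^{2} + 5 \cdot 7 + i \sqrt{3}\right)}{624} = \frac{21133 \left(49 + 35 + i \sqrt{3}\right)}{624} = \frac{21133 \left(84 + i \sqrt{3}\right)}{624} = \frac{147931}{52} + \frac{21133 i \sqrt{3}}{624}$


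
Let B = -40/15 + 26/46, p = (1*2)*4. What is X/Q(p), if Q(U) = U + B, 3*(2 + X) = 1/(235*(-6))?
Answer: -194603/573870 ≈ -0.33911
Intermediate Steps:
p = 8 (p = 2*4 = 8)
B = -145/69 (B = -40*1/15 + 26*(1/46) = -8/3 + 13/23 = -145/69 ≈ -2.1014)
X = -8461/4230 (X = -2 + 1/(3*((235*(-6)))) = -2 + (1/3)/(-1410) = -2 + (1/3)*(-1/1410) = -2 - 1/4230 = -8461/4230 ≈ -2.0002)
Q(U) = -145/69 + U (Q(U) = U - 145/69 = -145/69 + U)
X/Q(p) = -8461/(4230*(-145/69 + 8)) = -8461/(4230*407/69) = -8461/4230*69/407 = -194603/573870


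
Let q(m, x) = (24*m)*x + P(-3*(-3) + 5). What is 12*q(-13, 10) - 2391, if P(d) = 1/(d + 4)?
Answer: -119491/3 ≈ -39830.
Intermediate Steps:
P(d) = 1/(4 + d)
q(m, x) = 1/18 + 24*m*x (q(m, x) = (24*m)*x + 1/(4 + (-3*(-3) + 5)) = 24*m*x + 1/(4 + (9 + 5)) = 24*m*x + 1/(4 + 14) = 24*m*x + 1/18 = 1/18 + 24*m*x)
12*q(-13, 10) - 2391 = 12*(1/18 + 24*(-13)*10) - 2391 = 12*(1/18 - 3120) - 2391 = 12*(-56159/18) - 2391 = -112318/3 - 2391 = -119491/3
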